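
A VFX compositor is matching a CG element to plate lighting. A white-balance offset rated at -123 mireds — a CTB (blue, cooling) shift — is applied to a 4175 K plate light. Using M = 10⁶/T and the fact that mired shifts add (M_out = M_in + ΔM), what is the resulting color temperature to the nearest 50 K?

M_in = 10⁶/4175 = 239.52 mireds.
M_out = 239.52 + (-123) = 116.52 mireds.
T_out = 10⁶/116.52 = 8582.1 K → 8600 K.

8600 K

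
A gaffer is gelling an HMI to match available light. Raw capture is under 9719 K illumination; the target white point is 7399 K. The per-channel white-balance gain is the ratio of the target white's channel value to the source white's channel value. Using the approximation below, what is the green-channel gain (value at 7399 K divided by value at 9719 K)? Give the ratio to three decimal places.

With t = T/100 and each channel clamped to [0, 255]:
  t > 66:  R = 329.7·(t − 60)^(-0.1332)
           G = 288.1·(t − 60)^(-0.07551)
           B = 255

1.077

At 9719 K (t = 97.19):
  G = 288.1·(97.19 − 60)^(-0.07551) = 288.1·37.19^(-0.07551) = 288.1·0.76106 = 219.260.
At 7399 K (t = 73.99):
  G = 288.1·(73.99 − 60)^(-0.07551) = 288.1·13.99^(-0.07551) = 288.1·0.81937 = 236.060.
Gain = 236.060 / 219.260 = 1.0766 → 1.077.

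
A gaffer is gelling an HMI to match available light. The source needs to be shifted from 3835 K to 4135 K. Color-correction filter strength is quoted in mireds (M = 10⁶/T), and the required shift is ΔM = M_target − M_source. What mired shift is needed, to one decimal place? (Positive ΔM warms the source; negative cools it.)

M_source = 10⁶/3835 = 260.756; M_target = 10⁶/4135 = 241.838.
ΔM = 241.838 − 260.756 = -18.918 → -18.9 mireds, a cooling shift.

-18.9 mireds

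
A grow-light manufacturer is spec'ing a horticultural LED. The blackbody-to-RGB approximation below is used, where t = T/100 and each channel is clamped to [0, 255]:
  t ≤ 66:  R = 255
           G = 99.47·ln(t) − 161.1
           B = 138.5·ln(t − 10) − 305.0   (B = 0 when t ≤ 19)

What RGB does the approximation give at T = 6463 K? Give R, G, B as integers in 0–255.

t = 6463/100 = 64.63; the t ≤ 66 branch applies.
R = 255 by definition for t ≤ 66.
G = 99.47·ln 64.63 − 161.1 = 99.47·4.1687 − 161.1 = 253.558.
B = 138.5·ln(64.63 − 10) − 305.0 = 138.5·ln 54.63 − 305.0 = 138.5·4.0006 − 305.0 = 249.081.
Rounded: (255, 254, 249).

R=255, G=254, B=249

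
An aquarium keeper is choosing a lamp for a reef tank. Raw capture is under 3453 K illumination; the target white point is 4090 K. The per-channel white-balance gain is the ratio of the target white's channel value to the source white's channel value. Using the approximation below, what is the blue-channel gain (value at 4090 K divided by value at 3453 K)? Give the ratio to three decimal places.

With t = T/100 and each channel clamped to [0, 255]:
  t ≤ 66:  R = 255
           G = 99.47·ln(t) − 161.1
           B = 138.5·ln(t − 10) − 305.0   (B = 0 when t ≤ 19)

1.231

At 3453 K (t = 34.53):
  B = 138.5·ln(34.53 − 10) − 305.0 = 138.5·ln 24.53 − 305.0 = 138.5·3.1999 − 305.0 = 138.186.
At 4090 K (t = 40.9):
  B = 138.5·ln(40.9 − 10) − 305.0 = 138.5·ln 30.9 − 305.0 = 138.5·3.4308 − 305.0 = 170.160.
Gain = 170.160 / 138.186 = 1.2314 → 1.231.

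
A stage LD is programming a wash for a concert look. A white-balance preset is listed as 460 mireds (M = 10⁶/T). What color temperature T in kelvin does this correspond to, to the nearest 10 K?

2170 K

T = 10⁶ / 460 = 2173.91 K → 2170 K.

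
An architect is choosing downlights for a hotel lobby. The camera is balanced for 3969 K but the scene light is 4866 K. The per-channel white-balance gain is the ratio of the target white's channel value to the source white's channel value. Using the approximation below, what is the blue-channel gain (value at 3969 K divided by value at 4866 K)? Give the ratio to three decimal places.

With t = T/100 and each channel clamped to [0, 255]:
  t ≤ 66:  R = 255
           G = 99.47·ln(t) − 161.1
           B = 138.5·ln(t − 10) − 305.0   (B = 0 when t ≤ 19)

At 4866 K (t = 48.66):
  B = 138.5·ln(48.66 − 10) − 305.0 = 138.5·ln 38.66 − 305.0 = 138.5·3.6548 − 305.0 = 201.191.
At 3969 K (t = 39.69):
  B = 138.5·ln(39.69 − 10) − 305.0 = 138.5·ln 29.69 − 305.0 = 138.5·3.3908 − 305.0 = 164.627.
Gain = 164.627 / 201.191 = 0.8183 → 0.818.

0.818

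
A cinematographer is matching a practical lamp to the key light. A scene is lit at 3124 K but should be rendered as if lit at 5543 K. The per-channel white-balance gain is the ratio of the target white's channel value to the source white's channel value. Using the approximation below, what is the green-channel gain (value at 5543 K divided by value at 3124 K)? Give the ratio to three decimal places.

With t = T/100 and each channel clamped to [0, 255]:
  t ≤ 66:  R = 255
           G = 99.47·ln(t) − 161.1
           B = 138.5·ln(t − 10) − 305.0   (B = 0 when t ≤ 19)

At 3124 K (t = 31.24):
  G = 99.47·ln 31.24 − 161.1 = 99.47·3.4417 − 161.1 = 181.246.
At 5543 K (t = 55.43):
  G = 99.47·ln 55.43 − 161.1 = 99.47·4.0151 − 161.1 = 238.284.
Gain = 238.284 / 181.246 = 1.3147 → 1.315.

1.315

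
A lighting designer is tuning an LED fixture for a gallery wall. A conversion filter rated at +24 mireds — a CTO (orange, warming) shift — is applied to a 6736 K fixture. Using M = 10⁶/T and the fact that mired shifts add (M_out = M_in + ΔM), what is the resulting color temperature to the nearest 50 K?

M_in = 10⁶/6736 = 148.46 mireds.
M_out = 148.46 + (+24) = 172.46 mireds.
T_out = 10⁶/172.46 = 5798.6 K → 5800 K.

5800 K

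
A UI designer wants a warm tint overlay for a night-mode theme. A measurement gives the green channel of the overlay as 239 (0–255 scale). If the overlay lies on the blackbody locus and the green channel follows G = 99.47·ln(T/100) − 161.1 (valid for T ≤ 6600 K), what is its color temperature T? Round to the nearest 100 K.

ln t = (239 + 161.1) / 99.47 = 4.0223.
t = e^4.0223 = 55.830.
T = 100·t = 5583 K → 5600 K to the nearest 100 K.

5600 K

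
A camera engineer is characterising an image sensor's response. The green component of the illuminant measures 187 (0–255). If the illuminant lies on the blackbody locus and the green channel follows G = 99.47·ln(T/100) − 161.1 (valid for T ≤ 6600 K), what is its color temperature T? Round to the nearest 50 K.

3300 K

ln t = (187 + 161.1) / 99.47 = 3.4995.
t = e^3.4995 = 33.100.
T = 100·t = 3310 K → 3300 K to the nearest 50 K.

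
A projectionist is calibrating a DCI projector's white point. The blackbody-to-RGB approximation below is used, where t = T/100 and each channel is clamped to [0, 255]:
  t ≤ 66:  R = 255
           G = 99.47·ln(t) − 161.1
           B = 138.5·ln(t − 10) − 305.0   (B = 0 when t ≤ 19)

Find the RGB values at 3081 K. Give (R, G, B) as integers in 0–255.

t = 3081/100 = 30.81; the t ≤ 66 branch applies.
R = 255 by definition for t ≤ 66.
G = 99.47·ln 30.81 − 161.1 = 99.47·3.4278 − 161.1 = 179.867.
B = 138.5·ln(30.81 − 10) − 305.0 = 138.5·ln 20.81 − 305.0 = 138.5·3.0354 − 305.0 = 115.408.
Rounded: (255, 180, 115).

(255, 180, 115)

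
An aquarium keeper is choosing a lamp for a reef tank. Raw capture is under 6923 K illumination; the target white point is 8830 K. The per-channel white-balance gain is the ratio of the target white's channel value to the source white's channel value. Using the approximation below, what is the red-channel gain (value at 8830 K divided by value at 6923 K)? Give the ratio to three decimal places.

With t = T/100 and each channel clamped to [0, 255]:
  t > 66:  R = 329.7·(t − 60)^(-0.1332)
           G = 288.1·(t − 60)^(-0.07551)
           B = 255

0.861

At 6923 K (t = 69.23):
  R = 329.7·(69.23 − 60)^(-0.1332) = 329.7·9.23^(-0.1332) = 329.7·0.74376 = 245.219.
At 8830 K (t = 88.3):
  R = 329.7·(88.3 − 60)^(-0.1332) = 329.7·28.3^(-0.1332) = 329.7·0.64065 = 211.223.
Gain = 211.223 / 245.219 = 0.8614 → 0.861.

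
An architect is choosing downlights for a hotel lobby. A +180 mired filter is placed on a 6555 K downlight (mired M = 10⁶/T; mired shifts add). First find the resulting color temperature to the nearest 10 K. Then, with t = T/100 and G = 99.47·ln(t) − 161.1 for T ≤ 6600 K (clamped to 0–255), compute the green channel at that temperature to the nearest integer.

M_in = 10⁶/6555 = 152.56; M_out = 152.56 + (+180) = 332.56.
T_out = 10⁶/332.56 = 3007.0 K → 3010 K; t = 30.1.
G = 99.47·ln 30.1 − 161.1 = 99.47·3.4045 − 161.1 = 177.548.
Rounded: 178.

178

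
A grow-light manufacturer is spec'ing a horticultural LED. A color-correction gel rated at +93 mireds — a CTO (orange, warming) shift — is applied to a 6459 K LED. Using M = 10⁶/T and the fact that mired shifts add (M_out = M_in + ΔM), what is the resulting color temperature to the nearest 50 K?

4050 K

M_in = 10⁶/6459 = 154.82 mireds.
M_out = 154.82 + (+93) = 247.82 mireds.
T_out = 10⁶/247.82 = 4035.1 K → 4050 K.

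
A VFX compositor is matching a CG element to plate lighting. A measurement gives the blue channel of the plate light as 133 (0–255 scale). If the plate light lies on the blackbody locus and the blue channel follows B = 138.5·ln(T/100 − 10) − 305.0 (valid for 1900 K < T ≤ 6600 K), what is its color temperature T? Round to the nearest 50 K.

ln(t − 10) = (133 + 305.0) / 138.5 = 3.1625.
t − 10 = e^3.1625 = 23.629, so t = 33.629.
T = 100·t = 3363 K → 3350 K to the nearest 50 K.

3350 K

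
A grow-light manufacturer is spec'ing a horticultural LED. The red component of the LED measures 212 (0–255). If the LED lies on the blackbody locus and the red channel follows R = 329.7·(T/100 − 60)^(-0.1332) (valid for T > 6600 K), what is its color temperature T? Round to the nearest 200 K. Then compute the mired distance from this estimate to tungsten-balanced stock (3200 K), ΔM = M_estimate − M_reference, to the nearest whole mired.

(t − 60)^(-0.1332) = 212/329.7 = 0.64301.
t − 60 = 0.64301^(1/-0.1332) = 0.64301^(-7.508) = 27.530, so t = 87.530.
T = 100·t = 8753 K → 8800 K to the nearest 200 K.
M_estimate = 10⁶/8800 = 113.64; M_reference = 10⁶/3200 = 312.50.
ΔM = 113.64 − 312.50 = -198.86 → -199 mireds.

-199 mireds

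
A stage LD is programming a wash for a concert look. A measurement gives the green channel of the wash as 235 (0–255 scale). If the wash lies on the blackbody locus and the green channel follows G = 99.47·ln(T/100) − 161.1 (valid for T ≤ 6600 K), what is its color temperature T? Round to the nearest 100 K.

5400 K

ln t = (235 + 161.1) / 99.47 = 3.9821.
t = e^3.9821 = 53.630.
T = 100·t = 5363 K → 5400 K to the nearest 100 K.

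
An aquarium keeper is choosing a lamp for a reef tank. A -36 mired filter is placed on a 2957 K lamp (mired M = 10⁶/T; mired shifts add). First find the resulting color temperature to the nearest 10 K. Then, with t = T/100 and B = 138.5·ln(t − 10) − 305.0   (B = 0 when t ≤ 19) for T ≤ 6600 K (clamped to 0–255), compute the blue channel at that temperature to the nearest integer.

M_in = 10⁶/2957 = 338.18; M_out = 338.18 + (-36) = 302.18.
T_out = 10⁶/302.18 = 3309.3 K → 3310 K; t = 33.1.
B = 138.5·ln(33.1 − 10) − 305.0 = 138.5·ln 23.1 − 305.0 = 138.5·3.1398 − 305.0 = 129.867.
Rounded: 130.

130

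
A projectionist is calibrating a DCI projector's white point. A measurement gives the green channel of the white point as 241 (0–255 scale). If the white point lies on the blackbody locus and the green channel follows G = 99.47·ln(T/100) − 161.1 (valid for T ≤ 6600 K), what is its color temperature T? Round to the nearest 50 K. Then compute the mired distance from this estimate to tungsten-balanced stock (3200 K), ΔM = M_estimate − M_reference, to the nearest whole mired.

ln t = (241 + 161.1) / 99.47 = 4.0424.
t = e^4.0424 = 56.964.
T = 100·t = 5696 K → 5700 K to the nearest 50 K.
M_estimate = 10⁶/5700 = 175.44; M_reference = 10⁶/3200 = 312.50.
ΔM = 175.44 − 312.50 = -137.06 → -137 mireds.

-137 mireds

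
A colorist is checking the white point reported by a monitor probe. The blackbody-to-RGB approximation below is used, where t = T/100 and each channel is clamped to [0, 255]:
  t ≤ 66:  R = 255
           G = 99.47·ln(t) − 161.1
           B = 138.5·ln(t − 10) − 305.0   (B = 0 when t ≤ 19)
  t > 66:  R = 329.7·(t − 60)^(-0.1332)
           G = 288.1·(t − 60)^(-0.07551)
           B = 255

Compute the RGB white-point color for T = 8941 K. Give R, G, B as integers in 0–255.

t = 8941/100 = 89.41; the t > 66 branch applies.
R = 329.7·(89.41 − 60)^(-0.1332) = 329.7·29.41^(-0.1332) = 329.7·0.63738 = 210.143.
G = 288.1·(89.41 − 60)^(-0.07551) = 288.1·29.41^(-0.07551) = 288.1·0.77467 = 223.181.
B = 255 by definition for t > 66.
Rounded: (210, 223, 255).

R=210, G=223, B=255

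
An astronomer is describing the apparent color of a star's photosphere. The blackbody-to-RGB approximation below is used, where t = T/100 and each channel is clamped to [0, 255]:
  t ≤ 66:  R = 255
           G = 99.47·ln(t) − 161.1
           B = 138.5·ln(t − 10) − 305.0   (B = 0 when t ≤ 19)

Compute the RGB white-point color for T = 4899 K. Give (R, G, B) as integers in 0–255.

t = 4899/100 = 48.99; the t ≤ 66 branch applies.
R = 255 by definition for t ≤ 66.
G = 99.47·ln 48.99 − 161.1 = 99.47·3.8916 − 161.1 = 225.999.
B = 138.5·ln(48.99 − 10) − 305.0 = 138.5·ln 38.99 − 305.0 = 138.5·3.6633 − 305.0 = 202.368.
Rounded: (255, 226, 202).

(255, 226, 202)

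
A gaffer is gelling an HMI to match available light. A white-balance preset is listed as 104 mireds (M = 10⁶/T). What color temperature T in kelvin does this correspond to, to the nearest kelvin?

9615 K

T = 10⁶ / 104 = 9615.38 K → 9615 K.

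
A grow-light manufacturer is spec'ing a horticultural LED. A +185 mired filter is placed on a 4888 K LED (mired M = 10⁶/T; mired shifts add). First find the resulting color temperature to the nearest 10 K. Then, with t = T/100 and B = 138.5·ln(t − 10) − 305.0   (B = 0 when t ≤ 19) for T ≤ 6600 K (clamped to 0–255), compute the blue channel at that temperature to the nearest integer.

M_in = 10⁶/4888 = 204.58; M_out = 204.58 + (+185) = 389.58.
T_out = 10⁶/389.58 = 2566.8 K → 2570 K; t = 25.7.
B = 138.5·ln(25.7 − 10) − 305.0 = 138.5·ln 15.7 − 305.0 = 138.5·2.7537 − 305.0 = 76.382.
Rounded: 76.

76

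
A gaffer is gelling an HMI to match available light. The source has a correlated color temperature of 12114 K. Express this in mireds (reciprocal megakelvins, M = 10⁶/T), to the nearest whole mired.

83 mireds

M = 10⁶ / 12114 = 82.549 → 83 mireds.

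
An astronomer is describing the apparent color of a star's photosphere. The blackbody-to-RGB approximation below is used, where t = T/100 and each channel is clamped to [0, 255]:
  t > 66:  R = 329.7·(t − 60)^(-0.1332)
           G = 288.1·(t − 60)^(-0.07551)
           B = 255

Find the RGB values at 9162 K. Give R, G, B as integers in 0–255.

t = 9162/100 = 91.62; the t > 66 branch applies.
R = 329.7·(91.62 − 60)^(-0.1332) = 329.7·31.62^(-0.1332) = 329.7·0.63126 = 208.125.
G = 288.1·(91.62 − 60)^(-0.07551) = 288.1·31.62^(-0.07551) = 288.1·0.77044 = 221.963.
B = 255 by definition for t > 66.
Rounded: (208, 222, 255).

R=208, G=222, B=255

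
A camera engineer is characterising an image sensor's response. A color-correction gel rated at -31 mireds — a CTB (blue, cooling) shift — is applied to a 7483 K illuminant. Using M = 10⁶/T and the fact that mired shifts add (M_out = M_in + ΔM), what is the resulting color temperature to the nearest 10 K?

M_in = 10⁶/7483 = 133.64 mireds.
M_out = 133.64 + (-31) = 102.64 mireds.
T_out = 10⁶/102.64 = 9743.1 K → 9740 K.

9740 K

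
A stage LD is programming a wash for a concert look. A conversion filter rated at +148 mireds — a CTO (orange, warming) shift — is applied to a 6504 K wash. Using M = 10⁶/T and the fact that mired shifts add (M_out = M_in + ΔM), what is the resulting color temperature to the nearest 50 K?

M_in = 10⁶/6504 = 153.75 mireds.
M_out = 153.75 + (+148) = 301.75 mireds.
T_out = 10⁶/301.75 = 3314.0 K → 3300 K.

3300 K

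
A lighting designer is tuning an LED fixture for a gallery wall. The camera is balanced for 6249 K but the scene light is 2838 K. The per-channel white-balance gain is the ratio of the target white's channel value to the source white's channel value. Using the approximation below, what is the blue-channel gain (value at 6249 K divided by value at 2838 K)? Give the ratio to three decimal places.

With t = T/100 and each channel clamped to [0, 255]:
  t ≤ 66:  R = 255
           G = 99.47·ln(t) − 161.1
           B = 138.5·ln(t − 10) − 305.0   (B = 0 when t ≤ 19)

2.480

At 2838 K (t = 28.38):
  B = 138.5·ln(28.38 − 10) − 305.0 = 138.5·ln 18.38 − 305.0 = 138.5·2.9113 − 305.0 = 98.210.
At 6249 K (t = 62.49):
  B = 138.5·ln(62.49 − 10) − 305.0 = 138.5·ln 52.49 − 305.0 = 138.5·3.9606 − 305.0 = 243.546.
Gain = 243.546 / 98.210 = 2.4799 → 2.480.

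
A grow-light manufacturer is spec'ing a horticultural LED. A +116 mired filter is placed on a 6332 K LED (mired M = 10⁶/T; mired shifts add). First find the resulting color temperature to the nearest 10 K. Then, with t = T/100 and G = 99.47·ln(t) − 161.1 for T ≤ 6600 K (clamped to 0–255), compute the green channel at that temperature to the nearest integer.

197

M_in = 10⁶/6332 = 157.93; M_out = 157.93 + (+116) = 273.93.
T_out = 10⁶/273.93 = 3650.6 K → 3650 K; t = 36.5.
G = 99.47·ln 36.5 − 161.1 = 99.47·3.5973 − 161.1 = 196.725.
Rounded: 197.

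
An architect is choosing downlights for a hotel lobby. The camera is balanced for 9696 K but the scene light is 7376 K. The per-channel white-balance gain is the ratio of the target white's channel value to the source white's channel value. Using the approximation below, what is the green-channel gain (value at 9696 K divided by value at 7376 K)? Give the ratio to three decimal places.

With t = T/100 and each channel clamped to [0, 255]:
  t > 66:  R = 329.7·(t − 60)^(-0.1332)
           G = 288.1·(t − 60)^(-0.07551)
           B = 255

0.928

At 7376 K (t = 73.76):
  G = 288.1·(73.76 − 60)^(-0.07551) = 288.1·13.76^(-0.07551) = 288.1·0.82039 = 236.356.
At 9696 K (t = 96.96):
  G = 288.1·(96.96 − 60)^(-0.07551) = 288.1·36.96^(-0.07551) = 288.1·0.76141 = 219.363.
Gain = 219.363 / 236.356 = 0.9281 → 0.928.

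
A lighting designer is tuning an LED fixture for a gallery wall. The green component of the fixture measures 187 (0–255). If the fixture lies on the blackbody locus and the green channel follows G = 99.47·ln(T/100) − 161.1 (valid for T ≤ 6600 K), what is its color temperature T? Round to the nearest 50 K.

ln t = (187 + 161.1) / 99.47 = 3.4995.
t = e^3.4995 = 33.100.
T = 100·t = 3310 K → 3300 K to the nearest 50 K.

3300 K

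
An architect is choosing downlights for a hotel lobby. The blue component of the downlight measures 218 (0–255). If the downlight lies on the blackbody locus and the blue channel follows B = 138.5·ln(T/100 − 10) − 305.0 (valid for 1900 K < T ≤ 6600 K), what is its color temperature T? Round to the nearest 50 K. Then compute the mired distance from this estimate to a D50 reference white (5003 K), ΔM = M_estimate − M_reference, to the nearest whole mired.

ln(t − 10) = (218 + 305.0) / 138.5 = 3.7762.
t − 10 = e^3.7762 = 43.649, so t = 53.649.
T = 100·t = 5365 K → 5350 K to the nearest 50 K.
M_estimate = 10⁶/5350 = 186.92; M_reference = 10⁶/5003 = 199.88.
ΔM = 186.92 − 199.88 = -12.96 → -13 mireds.

-13 mireds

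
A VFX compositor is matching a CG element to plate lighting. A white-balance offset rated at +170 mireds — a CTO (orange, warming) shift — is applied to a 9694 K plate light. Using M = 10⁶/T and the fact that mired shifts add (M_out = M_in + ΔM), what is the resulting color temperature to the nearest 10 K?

M_in = 10⁶/9694 = 103.16 mireds.
M_out = 103.16 + (+170) = 273.16 mireds.
T_out = 10⁶/273.16 = 3660.9 K → 3660 K.

3660 K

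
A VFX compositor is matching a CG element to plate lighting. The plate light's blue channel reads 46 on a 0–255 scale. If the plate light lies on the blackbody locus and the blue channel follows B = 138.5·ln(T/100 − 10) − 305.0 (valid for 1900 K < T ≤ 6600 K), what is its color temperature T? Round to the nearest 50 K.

ln(t − 10) = (46 + 305.0) / 138.5 = 2.5343.
t − 10 = e^2.5343 = 12.608, so t = 22.608.
T = 100·t = 2261 K → 2250 K to the nearest 50 K.

2250 K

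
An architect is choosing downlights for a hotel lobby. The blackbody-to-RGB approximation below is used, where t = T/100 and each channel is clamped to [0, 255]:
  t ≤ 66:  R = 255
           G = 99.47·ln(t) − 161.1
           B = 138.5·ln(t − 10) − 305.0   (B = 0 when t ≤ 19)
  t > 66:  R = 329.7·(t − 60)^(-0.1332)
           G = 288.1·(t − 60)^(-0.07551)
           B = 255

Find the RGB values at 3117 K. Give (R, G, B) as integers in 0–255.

t = 3117/100 = 31.17; the t ≤ 66 branch applies.
R = 255 by definition for t ≤ 66.
G = 99.47·ln 31.17 − 161.1 = 99.47·3.4395 − 161.1 = 181.023.
B = 138.5·ln(31.17 − 10) − 305.0 = 138.5·ln 21.17 − 305.0 = 138.5·3.0526 − 305.0 = 117.783.
Rounded: (255, 181, 118).

(255, 181, 118)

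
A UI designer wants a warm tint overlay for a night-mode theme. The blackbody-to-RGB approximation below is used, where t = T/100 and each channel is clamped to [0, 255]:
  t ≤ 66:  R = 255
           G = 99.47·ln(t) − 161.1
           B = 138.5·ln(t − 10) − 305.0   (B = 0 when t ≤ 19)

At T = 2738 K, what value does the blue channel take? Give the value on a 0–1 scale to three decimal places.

t = 2738/100 = 27.38; the t ≤ 66 branch applies.
B = 138.5·ln(27.38 − 10) − 305.0 = 138.5·ln 17.38 − 305.0 = 138.5·2.8553 − 305.0 = 90.462.
On a 0–1 scale: 90.462/255 = 0.3548 → 0.355.

0.355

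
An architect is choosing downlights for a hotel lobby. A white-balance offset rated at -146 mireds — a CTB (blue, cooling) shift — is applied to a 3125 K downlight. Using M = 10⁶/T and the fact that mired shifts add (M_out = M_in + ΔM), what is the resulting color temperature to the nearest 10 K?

5750 K

M_in = 10⁶/3125 = 320.00 mireds.
M_out = 320.00 + (-146) = 174.00 mireds.
T_out = 10⁶/174.00 = 5747.1 K → 5750 K.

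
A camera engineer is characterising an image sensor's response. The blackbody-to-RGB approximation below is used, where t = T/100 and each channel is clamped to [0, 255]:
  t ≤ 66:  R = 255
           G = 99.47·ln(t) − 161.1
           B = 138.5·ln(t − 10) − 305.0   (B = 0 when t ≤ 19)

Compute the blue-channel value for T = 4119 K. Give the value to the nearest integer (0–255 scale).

171

t = 4119/100 = 41.19; the t ≤ 66 branch applies.
B = 138.5·ln(41.19 − 10) − 305.0 = 138.5·ln 31.19 − 305.0 = 138.5·3.4401 − 305.0 = 171.454.
Rounded: 171.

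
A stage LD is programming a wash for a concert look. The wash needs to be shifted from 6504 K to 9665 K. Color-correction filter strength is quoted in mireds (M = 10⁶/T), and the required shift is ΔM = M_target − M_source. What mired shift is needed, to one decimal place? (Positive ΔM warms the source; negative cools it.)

-50.3 mireds

M_source = 10⁶/6504 = 153.752; M_target = 10⁶/9665 = 103.466.
ΔM = 103.466 − 153.752 = -50.285 → -50.3 mireds, a cooling shift.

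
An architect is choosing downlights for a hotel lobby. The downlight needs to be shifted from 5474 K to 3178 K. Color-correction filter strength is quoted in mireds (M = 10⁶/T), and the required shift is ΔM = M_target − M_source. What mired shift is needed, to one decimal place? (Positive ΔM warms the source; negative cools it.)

M_source = 10⁶/5474 = 182.682; M_target = 10⁶/3178 = 314.663.
ΔM = 314.663 − 182.682 = 131.982 → +132.0 mireds, a warming shift.

+132.0 mireds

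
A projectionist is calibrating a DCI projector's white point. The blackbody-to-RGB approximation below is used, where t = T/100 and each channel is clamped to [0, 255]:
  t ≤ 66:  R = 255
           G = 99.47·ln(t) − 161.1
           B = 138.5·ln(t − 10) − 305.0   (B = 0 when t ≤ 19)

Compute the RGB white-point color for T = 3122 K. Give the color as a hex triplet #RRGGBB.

t = 3122/100 = 31.22; the t ≤ 66 branch applies.
R = 255 by definition for t ≤ 66.
G = 99.47·ln 31.22 − 161.1 = 99.47·3.4411 − 161.1 = 181.182.
B = 138.5·ln(31.22 − 10) − 305.0 = 138.5·ln 21.22 − 305.0 = 138.5·3.0549 − 305.0 = 118.110.
Rounded: (255, 181, 118).
In hex: #FFB576.

#FFB576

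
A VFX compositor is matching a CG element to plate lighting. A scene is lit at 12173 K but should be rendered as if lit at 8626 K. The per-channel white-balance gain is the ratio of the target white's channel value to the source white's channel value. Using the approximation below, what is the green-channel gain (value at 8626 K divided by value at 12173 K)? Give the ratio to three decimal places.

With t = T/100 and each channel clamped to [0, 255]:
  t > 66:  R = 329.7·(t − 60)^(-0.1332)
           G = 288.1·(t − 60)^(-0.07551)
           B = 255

1.067

At 12173 K (t = 121.73):
  G = 288.1·(121.73 − 60)^(-0.07551) = 288.1·61.73^(-0.07551) = 288.1·0.73249 = 211.029.
At 8626 K (t = 86.26):
  G = 288.1·(86.26 − 60)^(-0.07551) = 288.1·26.26^(-0.07551) = 288.1·0.78132 = 225.098.
Gain = 225.098 / 211.029 = 1.0667 → 1.067.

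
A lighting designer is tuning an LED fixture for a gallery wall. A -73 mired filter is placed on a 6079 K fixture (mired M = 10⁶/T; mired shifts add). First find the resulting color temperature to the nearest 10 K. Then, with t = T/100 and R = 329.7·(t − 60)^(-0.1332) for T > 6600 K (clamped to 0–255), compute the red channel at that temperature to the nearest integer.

M_in = 10⁶/6079 = 164.50; M_out = 164.50 + (-73) = 91.50.
T_out = 10⁶/91.50 = 10928.9 K → 10930 K; t = 109.3.
R = 329.7·(109.3 − 60)^(-0.1332) = 329.7·49.3^(-0.1332) = 329.7·0.59499 = 196.170.
Rounded: 196.

196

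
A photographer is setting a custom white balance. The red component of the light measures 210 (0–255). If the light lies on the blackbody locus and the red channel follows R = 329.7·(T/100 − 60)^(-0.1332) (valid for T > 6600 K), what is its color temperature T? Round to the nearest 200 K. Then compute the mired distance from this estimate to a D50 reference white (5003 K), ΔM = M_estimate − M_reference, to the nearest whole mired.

(t − 60)^(-0.1332) = 210/329.7 = 0.63694.
t − 60 = 0.63694^(1/-0.1332) = 0.63694^(-7.508) = 29.561, so t = 89.561.
T = 100·t = 8956 K → 9000 K to the nearest 200 K.
M_estimate = 10⁶/9000 = 111.11; M_reference = 10⁶/5003 = 199.88.
ΔM = 111.11 − 199.88 = -88.77 → -89 mireds.

-89 mireds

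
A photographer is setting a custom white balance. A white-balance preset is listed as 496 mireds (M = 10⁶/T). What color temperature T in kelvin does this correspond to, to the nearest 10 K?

2020 K

T = 10⁶ / 496 = 2016.13 K → 2020 K.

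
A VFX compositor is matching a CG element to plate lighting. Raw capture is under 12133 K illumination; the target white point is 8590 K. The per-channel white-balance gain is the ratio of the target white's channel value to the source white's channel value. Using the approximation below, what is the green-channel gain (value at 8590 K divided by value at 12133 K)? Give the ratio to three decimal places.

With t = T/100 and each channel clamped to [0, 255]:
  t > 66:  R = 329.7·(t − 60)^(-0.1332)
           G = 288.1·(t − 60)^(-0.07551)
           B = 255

At 12133 K (t = 121.33):
  G = 288.1·(121.33 − 60)^(-0.07551) = 288.1·61.33^(-0.07551) = 288.1·0.73285 = 211.133.
At 8590 K (t = 85.9):
  G = 288.1·(85.9 − 60)^(-0.07551) = 288.1·25.9^(-0.07551) = 288.1·0.78214 = 225.333.
Gain = 225.333 / 211.133 = 1.0673 → 1.067.

1.067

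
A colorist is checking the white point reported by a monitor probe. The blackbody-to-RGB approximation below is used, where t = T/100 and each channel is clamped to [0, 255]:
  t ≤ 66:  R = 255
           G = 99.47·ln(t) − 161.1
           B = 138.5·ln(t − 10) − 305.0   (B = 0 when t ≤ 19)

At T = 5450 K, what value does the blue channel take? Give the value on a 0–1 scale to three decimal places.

t = 5450/100 = 54.5; the t ≤ 66 branch applies.
B = 138.5·ln(54.5 − 10) − 305.0 = 138.5·ln 44.5 − 305.0 = 138.5·3.7955 − 305.0 = 220.675.
On a 0–1 scale: 220.675/255 = 0.8654 → 0.865.

0.865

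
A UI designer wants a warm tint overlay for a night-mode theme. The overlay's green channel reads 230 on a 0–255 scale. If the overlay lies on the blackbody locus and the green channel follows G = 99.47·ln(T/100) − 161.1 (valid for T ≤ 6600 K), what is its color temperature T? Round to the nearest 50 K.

ln t = (230 + 161.1) / 99.47 = 3.9318.
t = e^3.9318 = 51.001.
T = 100·t = 5100 K → 5100 K to the nearest 50 K.

5100 K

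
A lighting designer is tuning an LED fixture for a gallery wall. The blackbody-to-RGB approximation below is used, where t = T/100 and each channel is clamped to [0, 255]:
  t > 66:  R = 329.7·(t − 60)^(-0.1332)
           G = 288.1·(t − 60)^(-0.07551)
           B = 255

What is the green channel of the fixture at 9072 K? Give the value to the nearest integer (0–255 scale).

222

t = 9072/100 = 90.72; the t > 66 branch applies.
G = 288.1·(90.72 − 60)^(-0.07551) = 288.1·30.72^(-0.07551) = 288.1·0.77212 = 222.448.
Rounded: 222.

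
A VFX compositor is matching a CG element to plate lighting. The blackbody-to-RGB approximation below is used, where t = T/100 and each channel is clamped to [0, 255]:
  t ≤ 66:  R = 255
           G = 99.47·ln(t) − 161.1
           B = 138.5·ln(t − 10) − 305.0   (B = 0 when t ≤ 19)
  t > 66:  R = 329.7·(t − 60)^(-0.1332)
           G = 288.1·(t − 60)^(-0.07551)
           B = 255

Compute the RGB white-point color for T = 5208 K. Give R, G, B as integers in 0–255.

t = 5208/100 = 52.08; the t ≤ 66 branch applies.
R = 255 by definition for t ≤ 66.
G = 99.47·ln 52.08 − 161.1 = 99.47·3.9528 − 161.1 = 232.083.
B = 138.5·ln(52.08 − 10) − 305.0 = 138.5·ln 42.08 − 305.0 = 138.5·3.7396 − 305.0 = 212.931.
Rounded: (255, 232, 213).

R=255, G=232, B=213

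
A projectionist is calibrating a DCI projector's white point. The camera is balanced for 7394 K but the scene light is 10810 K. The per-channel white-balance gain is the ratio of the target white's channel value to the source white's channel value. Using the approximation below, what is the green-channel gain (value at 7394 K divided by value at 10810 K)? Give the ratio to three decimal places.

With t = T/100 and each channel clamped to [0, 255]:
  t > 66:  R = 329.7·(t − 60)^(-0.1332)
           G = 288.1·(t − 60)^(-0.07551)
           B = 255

1.098

At 10810 K (t = 108.1):
  G = 288.1·(108.1 − 60)^(-0.07551) = 288.1·48.1^(-0.07551) = 288.1·0.74642 = 215.043.
At 7394 K (t = 73.94):
  G = 288.1·(73.94 − 60)^(-0.07551) = 288.1·13.94^(-0.07551) = 288.1·0.81959 = 236.124.
Gain = 236.124 / 215.043 = 1.0980 → 1.098.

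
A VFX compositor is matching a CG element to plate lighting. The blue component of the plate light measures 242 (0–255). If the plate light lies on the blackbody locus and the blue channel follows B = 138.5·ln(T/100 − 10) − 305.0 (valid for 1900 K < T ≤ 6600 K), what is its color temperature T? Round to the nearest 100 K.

ln(t − 10) = (242 + 305.0) / 138.5 = 3.9495.
t − 10 = e^3.9495 = 51.907, so t = 61.907.
T = 100·t = 6191 K → 6200 K to the nearest 100 K.

6200 K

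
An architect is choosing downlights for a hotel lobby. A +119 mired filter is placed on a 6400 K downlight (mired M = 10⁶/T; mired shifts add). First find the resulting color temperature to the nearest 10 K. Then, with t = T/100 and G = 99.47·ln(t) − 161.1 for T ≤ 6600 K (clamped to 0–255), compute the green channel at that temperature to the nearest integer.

196

M_in = 10⁶/6400 = 156.25; M_out = 156.25 + (+119) = 275.25.
T_out = 10⁶/275.25 = 3633.1 K → 3630 K; t = 36.3.
G = 99.47·ln 36.3 − 161.1 = 99.47·3.5918 − 161.1 = 196.178.
Rounded: 196.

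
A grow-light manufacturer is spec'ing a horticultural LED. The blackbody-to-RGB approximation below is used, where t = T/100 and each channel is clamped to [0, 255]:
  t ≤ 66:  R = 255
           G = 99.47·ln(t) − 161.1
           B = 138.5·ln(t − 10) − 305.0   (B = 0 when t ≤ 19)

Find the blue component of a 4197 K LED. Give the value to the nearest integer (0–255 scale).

175

t = 4197/100 = 41.97; the t ≤ 66 branch applies.
B = 138.5·ln(41.97 − 10) − 305.0 = 138.5·ln 31.97 − 305.0 = 138.5·3.4648 − 305.0 = 174.875.
Rounded: 175.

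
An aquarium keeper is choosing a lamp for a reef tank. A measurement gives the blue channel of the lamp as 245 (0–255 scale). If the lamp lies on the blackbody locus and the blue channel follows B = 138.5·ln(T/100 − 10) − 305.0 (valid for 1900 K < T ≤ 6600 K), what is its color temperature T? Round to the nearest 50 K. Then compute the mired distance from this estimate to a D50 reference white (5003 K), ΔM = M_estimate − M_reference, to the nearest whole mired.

-41 mireds

ln(t − 10) = (245 + 305.0) / 138.5 = 3.9711.
t − 10 = e^3.9711 = 53.044, so t = 63.044.
T = 100·t = 6304 K → 6300 K to the nearest 50 K.
M_estimate = 10⁶/6300 = 158.73; M_reference = 10⁶/5003 = 199.88.
ΔM = 158.73 − 199.88 = -41.15 → -41 mireds.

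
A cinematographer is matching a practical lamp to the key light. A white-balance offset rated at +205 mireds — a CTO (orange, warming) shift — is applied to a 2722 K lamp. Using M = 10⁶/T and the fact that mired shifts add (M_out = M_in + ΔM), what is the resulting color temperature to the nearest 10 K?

M_in = 10⁶/2722 = 367.38 mireds.
M_out = 367.38 + (+205) = 572.38 mireds.
T_out = 10⁶/572.38 = 1747.1 K → 1750 K.

1750 K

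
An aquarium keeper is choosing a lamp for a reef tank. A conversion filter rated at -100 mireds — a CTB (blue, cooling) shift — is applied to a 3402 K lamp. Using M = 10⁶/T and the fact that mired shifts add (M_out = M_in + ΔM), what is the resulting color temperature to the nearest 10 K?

M_in = 10⁶/3402 = 293.94 mireds.
M_out = 293.94 + (-100) = 193.94 mireds.
T_out = 10⁶/193.94 = 5156.1 K → 5160 K.

5160 K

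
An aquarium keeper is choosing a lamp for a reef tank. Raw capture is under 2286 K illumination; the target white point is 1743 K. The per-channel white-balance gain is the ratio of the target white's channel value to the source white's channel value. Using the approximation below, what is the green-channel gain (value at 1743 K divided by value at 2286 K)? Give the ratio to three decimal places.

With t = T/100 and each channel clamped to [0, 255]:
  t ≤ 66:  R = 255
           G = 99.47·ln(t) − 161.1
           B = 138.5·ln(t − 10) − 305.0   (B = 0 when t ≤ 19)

0.820

At 2286 K (t = 22.86):
  G = 99.47·ln 22.86 − 161.1 = 99.47·3.1294 − 161.1 = 150.180.
At 1743 K (t = 17.43):
  G = 99.47·ln 17.43 − 161.1 = 99.47·2.8582 − 161.1 = 123.204.
Gain = 123.204 / 150.180 = 0.8204 → 0.820.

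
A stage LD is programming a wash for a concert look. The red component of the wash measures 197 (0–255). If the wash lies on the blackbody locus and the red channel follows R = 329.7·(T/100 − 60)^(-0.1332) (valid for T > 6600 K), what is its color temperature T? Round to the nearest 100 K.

(t − 60)^(-0.1332) = 197/329.7 = 0.59751.
t − 60 = 0.59751^(1/-0.1332) = 0.59751^(-7.508) = 47.761, so t = 107.761.
T = 100·t = 10776 K → 10800 K to the nearest 100 K.

10800 K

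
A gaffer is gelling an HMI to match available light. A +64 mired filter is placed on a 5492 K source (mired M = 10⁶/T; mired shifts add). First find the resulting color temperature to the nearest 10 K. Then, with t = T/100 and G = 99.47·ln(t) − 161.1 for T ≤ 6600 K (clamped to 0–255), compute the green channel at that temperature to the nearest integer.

207

M_in = 10⁶/5492 = 182.08; M_out = 182.08 + (+64) = 246.08.
T_out = 10⁶/246.08 = 4063.7 K → 4060 K; t = 40.6.
G = 99.47·ln 40.6 − 161.1 = 99.47·3.7038 − 161.1 = 207.314.
Rounded: 207.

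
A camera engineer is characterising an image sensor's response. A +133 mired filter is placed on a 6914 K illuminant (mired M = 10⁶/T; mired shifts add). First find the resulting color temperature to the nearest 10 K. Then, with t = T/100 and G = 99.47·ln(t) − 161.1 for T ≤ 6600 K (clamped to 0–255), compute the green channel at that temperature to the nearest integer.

M_in = 10⁶/6914 = 144.63; M_out = 144.63 + (+133) = 277.63.
T_out = 10⁶/277.63 = 3601.9 K → 3600 K; t = 36.
G = 99.47·ln 36 − 161.1 = 99.47·3.5835 − 161.1 = 195.353.
Rounded: 195.

195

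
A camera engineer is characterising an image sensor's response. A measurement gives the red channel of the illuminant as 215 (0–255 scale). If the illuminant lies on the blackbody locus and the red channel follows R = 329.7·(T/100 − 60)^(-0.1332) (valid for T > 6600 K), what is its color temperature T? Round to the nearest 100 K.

(t − 60)^(-0.1332) = 215/329.7 = 0.65211.
t − 60 = 0.65211^(1/-0.1332) = 0.65211^(-7.508) = 24.774, so t = 84.774.
T = 100·t = 8477 K → 8500 K to the nearest 100 K.

8500 K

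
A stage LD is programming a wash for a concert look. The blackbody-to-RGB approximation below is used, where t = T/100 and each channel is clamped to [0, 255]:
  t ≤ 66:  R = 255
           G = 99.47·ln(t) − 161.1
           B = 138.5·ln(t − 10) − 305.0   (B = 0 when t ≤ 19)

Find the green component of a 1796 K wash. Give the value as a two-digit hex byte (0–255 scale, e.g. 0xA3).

0x7E

t = 1796/100 = 17.96; the t ≤ 66 branch applies.
G = 99.47·ln 17.96 − 161.1 = 99.47·2.8881 − 161.1 = 126.184.
Rounded: 126; in hex, 0x7E.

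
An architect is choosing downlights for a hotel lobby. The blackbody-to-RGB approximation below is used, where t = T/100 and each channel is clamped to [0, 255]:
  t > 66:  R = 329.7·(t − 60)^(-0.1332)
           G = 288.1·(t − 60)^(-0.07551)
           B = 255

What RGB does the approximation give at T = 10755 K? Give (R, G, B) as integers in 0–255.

(197, 215, 255)

t = 10755/100 = 107.55; the t > 66 branch applies.
R = 329.7·(107.55 − 60)^(-0.1332) = 329.7·47.55^(-0.1332) = 329.7·0.59787 = 197.116.
G = 288.1·(107.55 − 60)^(-0.07551) = 288.1·47.55^(-0.07551) = 288.1·0.74706 = 215.229.
B = 255 by definition for t > 66.
Rounded: (197, 215, 255).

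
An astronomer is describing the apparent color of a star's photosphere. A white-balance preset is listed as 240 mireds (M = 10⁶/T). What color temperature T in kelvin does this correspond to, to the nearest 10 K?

T = 10⁶ / 240 = 4166.67 K → 4170 K.

4170 K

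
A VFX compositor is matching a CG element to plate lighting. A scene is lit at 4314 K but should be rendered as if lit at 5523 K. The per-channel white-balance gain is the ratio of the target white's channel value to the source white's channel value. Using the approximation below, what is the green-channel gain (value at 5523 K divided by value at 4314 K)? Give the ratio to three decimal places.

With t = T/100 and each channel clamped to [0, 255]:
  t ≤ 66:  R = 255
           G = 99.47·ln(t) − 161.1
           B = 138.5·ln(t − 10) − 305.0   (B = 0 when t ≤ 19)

At 4314 K (t = 43.14):
  G = 99.47·ln 43.14 − 161.1 = 99.47·3.7645 − 161.1 = 213.350.
At 5523 K (t = 55.23):
  G = 99.47·ln 55.23 − 161.1 = 99.47·4.0115 − 161.1 = 237.925.
Gain = 237.925 / 213.350 = 1.1152 → 1.115.

1.115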